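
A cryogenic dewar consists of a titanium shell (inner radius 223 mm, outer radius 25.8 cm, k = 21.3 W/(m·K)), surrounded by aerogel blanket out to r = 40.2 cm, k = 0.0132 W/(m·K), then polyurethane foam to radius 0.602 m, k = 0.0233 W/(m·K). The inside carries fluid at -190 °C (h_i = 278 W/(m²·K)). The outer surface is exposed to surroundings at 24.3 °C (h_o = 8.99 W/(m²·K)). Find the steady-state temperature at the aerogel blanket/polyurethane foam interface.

Resistance network (inner→outer):
  R_conv,in = 1/(4πr²h) = 1/(4π·0.223²·278) = 0.005756 K/W
  R_titanium = (1/0.223 − 1/0.258)/(4πk) = 0.6083/(4π·21.3) = 0.002273 K/W
  R_aerogel blanket = (1/0.258 − 1/0.402)/(4πk) = 1.388/(4π·0.0132) = 8.370 K/W
  R_polyurethane foam = (1/0.402 − 1/0.602)/(4πk) = 0.8264/(4π·0.0233) = 2.823 K/W
  R_conv,out = 1/(4πr²h) = 1/(4π·0.602²·8.99) = 0.02443 K/W
ΣR = 0.005756 + 0.002273 + 8.370 + 2.823 + 0.02443 = 11.23 K/W
Q = ΔT/ΣR = (-190 °C − 24.3 °C)/11.23 = -19.08 W
From the inner boundary to the aerogel blanket/polyurethane foam interface, ΣR_partial = 8.378 K/W.
T_interface = T_in − Q·ΣR_partial = -190 °C − (-19.08)(8.378) = -30.1 °C

T = -30.1 °C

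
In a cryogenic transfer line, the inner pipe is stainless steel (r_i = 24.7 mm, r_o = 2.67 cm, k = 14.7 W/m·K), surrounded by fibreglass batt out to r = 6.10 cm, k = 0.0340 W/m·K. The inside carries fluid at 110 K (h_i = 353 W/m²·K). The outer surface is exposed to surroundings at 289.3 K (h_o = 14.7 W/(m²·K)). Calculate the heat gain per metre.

Resistance network (inner→outer):
  R'_conv,in = 1/(2πr h) = 1/(2π·0.0247·353) = 0.01825 m·K/W
  R'_stainless steel = ln(0.0267/0.0247)/(2πk) = 0.07786/(2π·14.7) = 8.430×10^-4 m·K/W
  R'_fibreglass batt = ln(0.0610/0.0267)/(2πk) = 0.8262/(2π·0.0340) = 3.868 m·K/W
  R'_conv,out = 1/(2πr h) = 1/(2π·0.0610·14.7) = 0.1775 m·K/W
ΣR = 0.01825 + 8.430×10^-4 + 3.868 + 0.1775 = 4.065 m·K/W
Q' = ΔT/ΣR = (110 K − 289.3 K)/4.065 = -44.1 W/m
(Negative Q' ⇒ heat flows inward; heat gain = 44.1 W/m.)

Q' = 44.1 W/m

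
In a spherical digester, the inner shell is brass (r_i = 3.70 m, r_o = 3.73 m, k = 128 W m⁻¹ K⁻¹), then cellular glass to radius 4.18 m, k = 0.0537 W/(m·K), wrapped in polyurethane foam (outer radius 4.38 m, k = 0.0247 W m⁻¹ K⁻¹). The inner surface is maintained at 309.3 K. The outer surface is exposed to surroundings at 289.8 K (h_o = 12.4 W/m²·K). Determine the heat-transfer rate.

Q = 249 W

Resistance network (inner→outer):
  R_brass = (1/3.70 − 1/3.73)/(4πk) = 0.002174/(4π·128) = 1.351×10^-6 K/W
  R_cellular glass = (1/3.73 − 1/4.18)/(4πk) = 0.02886/(4π·0.0537) = 0.04277 K/W
  R_polyurethane foam = (1/4.18 − 1/4.38)/(4πk) = 0.01092/(4π·0.0247) = 0.03519 K/W
  R_conv,out = 1/(4πr²h) = 1/(4π·4.38²·12.4) = 3.345×10^-4 K/W
ΣR = 1.351×10^-6 + 0.04277 + 0.03519 + 3.345×10^-4 = 0.07830 K/W
Q = ΔT/ΣR = (309.3 K − 289.8 K)/0.07830 = 249 W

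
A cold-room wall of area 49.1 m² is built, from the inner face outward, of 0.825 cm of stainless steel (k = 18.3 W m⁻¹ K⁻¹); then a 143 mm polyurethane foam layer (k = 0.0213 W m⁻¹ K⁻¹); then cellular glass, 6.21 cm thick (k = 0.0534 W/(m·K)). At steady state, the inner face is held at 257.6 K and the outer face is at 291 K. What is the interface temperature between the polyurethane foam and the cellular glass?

T = 286.1 K

Series thermal resistances, inner to outer:
  R_stainless steel = L/(kA) = 0.00825/(18.3·49.1) = 9.182×10^-6 K/W
  R_polyurethane foam = L/(kA) = 0.143/(0.0213·49.1) = 0.1367 K/W
  R_cellular glass = L/(kA) = 0.0621/(0.0534·49.1) = 0.02368 K/W
ΣR = 9.182×10^-6 + 0.1367 + 0.02368 = 0.1604 K/W
Q = ΔT/ΣR = (257.6 K − 291 K)/0.1604 = -208.2 W
From the inner boundary to the polyurethane foam/cellular glass interface, ΣR_partial = 0.1367 K/W.
T_interface = T_in − Q·ΣR_partial = 257.6 K − (-208.2)(0.1367) = 286.1 K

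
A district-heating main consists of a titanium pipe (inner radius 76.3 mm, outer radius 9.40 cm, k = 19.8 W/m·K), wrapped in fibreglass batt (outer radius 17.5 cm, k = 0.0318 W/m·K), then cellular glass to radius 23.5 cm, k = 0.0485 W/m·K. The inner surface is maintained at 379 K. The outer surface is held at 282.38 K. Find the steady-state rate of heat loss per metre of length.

Q' = 23.7 W/m

Series thermal resistances, inner to outer:
  R'_titanium = ln(0.0940/0.0763)/(2πk) = 0.2086/(2π·19.8) = 0.001677 m·K/W
  R'_fibreglass batt = ln(0.175/0.0940)/(2πk) = 0.6215/(2π·0.0318) = 3.110 m·K/W
  R'_cellular glass = ln(0.235/0.175)/(2πk) = 0.2948/(2π·0.0485) = 0.9674 m·K/W
ΣR = 0.001677 + 3.110 + 0.9674 = 4.079 m·K/W
Q' = ΔT/ΣR = (379 K − 282.38 K)/4.079 = 23.7 W/m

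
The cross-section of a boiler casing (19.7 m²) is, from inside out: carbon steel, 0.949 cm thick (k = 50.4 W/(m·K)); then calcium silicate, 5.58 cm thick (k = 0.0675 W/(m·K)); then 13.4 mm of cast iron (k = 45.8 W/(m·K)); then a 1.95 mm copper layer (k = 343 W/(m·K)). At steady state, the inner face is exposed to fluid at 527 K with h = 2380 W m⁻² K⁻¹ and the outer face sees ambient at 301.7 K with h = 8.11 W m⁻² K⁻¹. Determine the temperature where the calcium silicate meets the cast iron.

Treat each layer as a resistance in series:
  R_conv,in = 1/(hA) = 1/(2380·19.7) = 2.133×10^-5 K/W
  R_carbon steel = L/(kA) = 0.00949/(50.4·19.7) = 9.558×10^-6 K/W
  R_calcium silicate = L/(kA) = 0.0558/(0.0675·19.7) = 0.04196 K/W
  R_cast iron = L/(kA) = 0.0134/(45.8·19.7) = 1.485×10^-5 K/W
  R_copper = L/(kA) = 0.00195/(343·19.7) = 2.886×10^-7 K/W
  R_conv,out = 1/(hA) = 1/(8.11·19.7) = 0.006259 K/W
ΣR = 2.133×10^-5 + 9.558×10^-6 + 0.04196 + 1.485×10^-5 + 2.886×10^-7 + 0.006259 = 0.04827 K/W
Q = ΔT/ΣR = (527 K − 301.7 K)/0.04827 = 4667 W
From the inner boundary to the calcium silicate/cast iron interface, ΣR_partial = 0.04199 K/W.
T_interface = T_in − Q·ΣR_partial = 527 K − (4667)(0.04199) = 331.0 K

T = 331.0 K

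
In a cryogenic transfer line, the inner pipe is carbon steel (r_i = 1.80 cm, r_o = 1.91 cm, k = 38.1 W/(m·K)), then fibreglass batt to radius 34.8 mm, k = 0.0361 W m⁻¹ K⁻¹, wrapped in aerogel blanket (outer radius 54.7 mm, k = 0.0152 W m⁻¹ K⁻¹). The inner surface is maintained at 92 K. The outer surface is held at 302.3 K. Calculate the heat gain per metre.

Series thermal resistances, inner to outer:
  R'_carbon steel = ln(0.0191/0.0180)/(2πk) = 0.05932/(2π·38.1) = 2.478×10^-4 m·K/W
  R'_fibreglass batt = ln(0.0348/0.0191)/(2πk) = 0.5999/(2π·0.0361) = 2.645 m·K/W
  R'_aerogel blanket = ln(0.0547/0.0348)/(2πk) = 0.4522/(2π·0.0152) = 4.735 m·K/W
ΣR = 2.478×10^-4 + 2.645 + 4.735 = 7.380 m·K/W
Q' = ΔT/ΣR = (92 K − 302.3 K)/7.380 = -28.5 W/m
(Negative Q' ⇒ heat flows inward; heat gain = 28.5 W/m.)

Q' = 28.5 W/m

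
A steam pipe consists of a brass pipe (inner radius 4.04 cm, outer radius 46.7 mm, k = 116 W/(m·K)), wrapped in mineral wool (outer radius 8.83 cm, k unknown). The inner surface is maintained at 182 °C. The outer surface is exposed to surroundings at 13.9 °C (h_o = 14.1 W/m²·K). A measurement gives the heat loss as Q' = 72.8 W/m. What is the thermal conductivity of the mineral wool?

ΣR = ΔT/Q' = |182 − 13.9|/72.8 = 2.309 m·K/W
Known resistances:
  R'_brass = ln(0.0467/0.0404)/(2πk) = 0.1449/(2π·116) = 1.988×10^-4 m·K/W
  R'_conv,out = 1/(2πr h) = 1/(2π·0.0883·14.1) = 0.1278 m·K/W
R_mineral wool = ΣR − ΣR_known = 2.309 − 0.1280 = 2.181 m·K/W
ln(r₂/r₁)/(2πk) = 2.181 ⇒ k = 0.6370/(2π·2.181) = 0.0465 W/m·K

k = 0.0465 W/m·K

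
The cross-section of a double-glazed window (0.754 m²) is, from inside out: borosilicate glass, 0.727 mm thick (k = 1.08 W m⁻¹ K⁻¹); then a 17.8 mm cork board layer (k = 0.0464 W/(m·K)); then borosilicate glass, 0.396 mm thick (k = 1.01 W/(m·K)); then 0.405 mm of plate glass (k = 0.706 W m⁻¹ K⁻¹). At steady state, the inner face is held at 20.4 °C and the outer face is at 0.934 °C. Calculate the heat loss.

Series thermal resistances, inner to outer:
  R_borosilicate glass = L/(kA) = 7.27×10^-4/(1.08·0.754) = 8.928×10^-4 K/W
  R_cork board = L/(kA) = 0.0178/(0.0464·0.754) = 0.5088 K/W
  R_borosilicate glass = L/(kA) = 3.96×10^-4/(1.01·0.754) = 5.200×10^-4 K/W
  R_plate glass = L/(kA) = 4.05×10^-4/(0.706·0.754) = 7.608×10^-4 K/W
ΣR = 8.928×10^-4 + 0.5088 + 5.200×10^-4 + 7.608×10^-4 = 0.5110 K/W
Q = ΔT/ΣR = (20.4 °C − 0.934 °C)/0.5110 = 38.1 W

Q = 38.1 W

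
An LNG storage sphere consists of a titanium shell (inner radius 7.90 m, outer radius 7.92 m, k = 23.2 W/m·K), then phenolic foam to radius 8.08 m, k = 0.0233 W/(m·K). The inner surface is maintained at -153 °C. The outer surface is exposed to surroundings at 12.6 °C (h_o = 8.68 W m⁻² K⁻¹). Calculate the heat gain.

Q = 19100 W

Treat each layer as a resistance in series:
  R_titanium = (1/7.90 − 1/7.92)/(4πk) = 3.197×10^-4/(4π·23.2) = 1.096×10^-6 K/W
  R_phenolic foam = (1/7.92 − 1/8.08)/(4πk) = 0.002500/(4π·0.0233) = 0.008539 K/W
  R_conv,out = 1/(4πr²h) = 1/(4π·8.08²·8.68) = 1.404×10^-4 K/W
ΣR = 1.096×10^-6 + 0.008539 + 1.404×10^-4 = 0.008680 K/W
Q = ΔT/ΣR = (-153 °C − 12.6 °C)/0.008680 = -19100 W
(Negative Q ⇒ heat flows inward; heat gain = 19100 W.)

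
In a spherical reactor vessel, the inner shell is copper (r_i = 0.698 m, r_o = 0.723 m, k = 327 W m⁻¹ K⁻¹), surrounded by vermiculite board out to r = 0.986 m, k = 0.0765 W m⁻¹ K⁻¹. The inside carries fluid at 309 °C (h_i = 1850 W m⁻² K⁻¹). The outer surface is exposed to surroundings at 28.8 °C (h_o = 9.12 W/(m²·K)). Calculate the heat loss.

Treat each layer as a resistance in series:
  R_conv,in = 1/(4πr²h) = 1/(4π·0.698²·1850) = 8.829×10^-5 K/W
  R_copper = (1/0.698 − 1/0.723)/(4πk) = 0.04954/(4π·327) = 1.206×10^-5 K/W
  R_vermiculite board = (1/0.723 − 1/0.986)/(4πk) = 0.3689/(4π·0.0765) = 0.3838 K/W
  R_conv,out = 1/(4πr²h) = 1/(4π·0.986²·9.12) = 0.008975 K/W
ΣR = 8.829×10^-5 + 1.206×10^-5 + 0.3838 + 0.008975 = 0.3929 K/W
Q = ΔT/ΣR = (309 °C − 28.8 °C)/0.3929 = 713 W

Q = 713 W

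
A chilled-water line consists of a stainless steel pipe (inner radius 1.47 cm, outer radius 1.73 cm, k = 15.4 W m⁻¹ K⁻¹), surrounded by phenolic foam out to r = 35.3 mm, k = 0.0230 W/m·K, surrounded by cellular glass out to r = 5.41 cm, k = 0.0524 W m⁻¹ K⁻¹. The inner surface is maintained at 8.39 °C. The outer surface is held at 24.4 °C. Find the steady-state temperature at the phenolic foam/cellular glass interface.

T = 21.1 °C

Resistance network (inner→outer):
  R'_stainless steel = ln(0.0173/0.0147)/(2πk) = 0.1629/(2π·15.4) = 0.001683 m·K/W
  R'_phenolic foam = ln(0.0353/0.0173)/(2πk) = 0.7132/(2π·0.0230) = 4.935 m·K/W
  R'_cellular glass = ln(0.0541/0.0353)/(2πk) = 0.4270/(2π·0.0524) = 1.297 m·K/W
ΣR = 0.001683 + 4.935 + 1.297 = 6.234 m·K/W
Q' = ΔT/ΣR = (8.39 °C − 24.4 °C)/6.234 = -2.568 W/m
From the inner boundary to the phenolic foam/cellular glass interface, ΣR_partial = 4.937 m·K/W.
T_interface = T_in − Q'·ΣR_partial = 8.39 °C − (-2.568)(4.937) = 21.1 °C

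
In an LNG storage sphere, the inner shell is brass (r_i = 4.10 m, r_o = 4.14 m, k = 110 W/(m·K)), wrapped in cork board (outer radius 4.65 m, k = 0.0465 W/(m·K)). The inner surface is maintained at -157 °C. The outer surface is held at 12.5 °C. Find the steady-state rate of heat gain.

Treat each layer as a resistance in series:
  R_brass = (1/4.10 − 1/4.14)/(4πk) = 0.002357/(4π·110) = 1.705×10^-6 K/W
  R_cork board = (1/4.14 − 1/4.65)/(4πk) = 0.02649/(4π·0.0465) = 0.04534 K/W
ΣR = 1.705×10^-6 + 0.04534 = 0.04534 K/W
Q = ΔT/ΣR = (-157 °C − 12.5 °C)/0.04534 = -3740 W
(Negative Q ⇒ heat flows inward; heat gain = 3740 W.)

Q = 3.74 kW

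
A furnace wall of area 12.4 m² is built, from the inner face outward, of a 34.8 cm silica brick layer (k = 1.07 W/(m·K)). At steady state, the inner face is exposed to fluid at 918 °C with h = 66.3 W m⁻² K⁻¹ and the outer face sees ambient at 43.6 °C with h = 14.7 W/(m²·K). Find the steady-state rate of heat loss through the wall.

Treat each layer as a resistance in series:
  R_conv,in = 1/(hA) = 1/(66.3·12.4) = 0.001216 K/W
  R_silica brick = L/(kA) = 0.348/(1.07·12.4) = 0.02623 K/W
  R_conv,out = 1/(hA) = 1/(14.7·12.4) = 0.005486 K/W
ΣR = 0.001216 + 0.02623 + 0.005486 = 0.03293 K/W
Q = ΔT/ΣR = (918 °C − 43.6 °C)/0.03293 = 26600 W

Q = 26.6 kW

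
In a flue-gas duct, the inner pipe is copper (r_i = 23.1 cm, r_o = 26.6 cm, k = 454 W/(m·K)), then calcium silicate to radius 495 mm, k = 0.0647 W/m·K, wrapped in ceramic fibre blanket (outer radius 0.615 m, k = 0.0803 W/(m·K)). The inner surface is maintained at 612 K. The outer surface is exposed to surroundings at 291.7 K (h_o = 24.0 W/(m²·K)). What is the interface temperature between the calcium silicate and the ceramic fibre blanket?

Treat each layer as a resistance in series:
  R'_copper = ln(0.266/0.231)/(2πk) = 0.1411/(2π·454) = 4.946×10^-5 m·K/W
  R'_calcium silicate = ln(0.495/0.266)/(2πk) = 0.6211/(2π·0.0647) = 1.528 m·K/W
  R'_ceramic fibre blanket = ln(0.615/0.495)/(2πk) = 0.2171/(2π·0.0803) = 0.4302 m·K/W
  R'_conv,out = 1/(2πr h) = 1/(2π·0.615·24.0) = 0.01078 m·K/W
ΣR = 4.946×10^-5 + 1.528 + 0.4302 + 0.01078 = 1.969 m·K/W
Q' = ΔT/ΣR = (612 K − 291.7 K)/1.969 = 162.7 W/m
From the inner boundary to the calcium silicate/ceramic fibre blanket interface, ΣR_partial = 1.528 m·K/W.
T_interface = T_in − Q'·ΣR_partial = 612 K − (162.7)(1.528) = 363.4 K

T = 363.4 K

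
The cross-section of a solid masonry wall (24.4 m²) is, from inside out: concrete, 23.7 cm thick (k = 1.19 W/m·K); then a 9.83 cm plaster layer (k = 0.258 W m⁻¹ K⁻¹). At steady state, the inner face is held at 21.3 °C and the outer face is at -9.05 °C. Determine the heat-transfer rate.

Q = 1280 W

Treat each layer as a resistance in series:
  R_concrete = L/(kA) = 0.237/(1.19·24.4) = 0.008162 K/W
  R_plaster = L/(kA) = 0.0983/(0.258·24.4) = 0.01562 K/W
ΣR = 0.008162 + 0.01562 = 0.02378 K/W
Q = ΔT/ΣR = (21.3 °C − -9.05 °C)/0.02378 = 1280 W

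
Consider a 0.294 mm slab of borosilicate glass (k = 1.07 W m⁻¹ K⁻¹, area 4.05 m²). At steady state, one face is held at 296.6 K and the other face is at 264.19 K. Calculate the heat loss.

Q = kA·ΔT/L = 1.07 × 4.05 × |296.6 K − 264.19 K| / 2.94×10^-4 = 4.78×10^5 W

Q = 478 kW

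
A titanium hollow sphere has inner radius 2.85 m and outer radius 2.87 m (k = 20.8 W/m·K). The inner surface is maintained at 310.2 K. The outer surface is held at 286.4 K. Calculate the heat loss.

Q = 4πk·ΔT/(1/r₁ − 1/r₂) = 4π × 20.8 × 23.8 / (1/2.85 − 1/2.87) = 2.54×10^6 W

Q = 2540 kW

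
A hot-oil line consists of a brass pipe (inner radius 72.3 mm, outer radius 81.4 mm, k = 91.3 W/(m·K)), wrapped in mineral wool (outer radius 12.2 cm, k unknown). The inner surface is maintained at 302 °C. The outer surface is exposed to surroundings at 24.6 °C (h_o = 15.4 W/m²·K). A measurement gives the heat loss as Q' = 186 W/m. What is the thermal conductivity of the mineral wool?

ΣR = ΔT/Q' = |302 − 24.6|/186 = 1.491 m·K/W
Known resistances:
  R'_brass = ln(0.0814/0.0723)/(2πk) = 0.1186/(2π·91.3) = 2.067×10^-4 m·K/W
  R'_conv,out = 1/(2πr h) = 1/(2π·0.122·15.4) = 0.08471 m·K/W
R_mineral wool = ΣR − ΣR_known = 1.491 − 0.08492 = 1.406 m·K/W
ln(r₂/r₁)/(2πk) = 1.406 ⇒ k = 0.4046/(2π·1.406) = 0.0458 W/m·K

k = 0.0458 W/m·K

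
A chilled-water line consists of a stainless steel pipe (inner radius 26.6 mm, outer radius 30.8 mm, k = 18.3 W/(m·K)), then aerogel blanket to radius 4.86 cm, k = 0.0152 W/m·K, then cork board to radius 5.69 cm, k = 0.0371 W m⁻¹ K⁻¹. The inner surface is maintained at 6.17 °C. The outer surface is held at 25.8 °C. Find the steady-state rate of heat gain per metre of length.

Resistance network (inner→outer):
  R'_stainless steel = ln(0.0308/0.0266)/(2πk) = 0.1466/(2π·18.3) = 0.001275 m·K/W
  R'_aerogel blanket = ln(0.0486/0.0308)/(2πk) = 0.4561/(2π·0.0152) = 4.776 m·K/W
  R'_cork board = ln(0.0569/0.0486)/(2πk) = 0.1577/(2π·0.0371) = 0.6764 m·K/W
ΣR = 0.001275 + 4.776 + 0.6764 = 5.454 m·K/W
Q' = ΔT/ΣR = (6.17 °C − 25.8 °C)/5.454 = -3.60 W/m
(Negative Q' ⇒ heat flows inward; heat gain = 3.60 W/m.)

Q' = 3.60 W/m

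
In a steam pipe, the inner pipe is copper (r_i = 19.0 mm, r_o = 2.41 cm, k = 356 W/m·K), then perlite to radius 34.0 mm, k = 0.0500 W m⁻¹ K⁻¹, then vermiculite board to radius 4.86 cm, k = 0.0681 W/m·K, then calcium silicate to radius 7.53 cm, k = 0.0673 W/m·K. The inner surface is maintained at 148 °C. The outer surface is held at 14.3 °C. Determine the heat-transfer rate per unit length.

Q' = 45.1 W/m

Treat each layer as a resistance in series:
  R'_copper = ln(0.0241/0.0190)/(2πk) = 0.2378/(2π·356) = 1.063×10^-4 m·K/W
  R'_perlite = ln(0.0340/0.0241)/(2πk) = 0.3441/(2π·0.0500) = 1.095 m·K/W
  R'_vermiculite board = ln(0.0486/0.0340)/(2πk) = 0.3573/(2π·0.0681) = 0.8350 m·K/W
  R'_calcium silicate = ln(0.0753/0.0486)/(2πk) = 0.4379/(2π·0.0673) = 1.035 m·K/W
ΣR = 1.063×10^-4 + 1.095 + 0.8350 + 1.035 = 2.965 m·K/W
Q' = ΔT/ΣR = (148 °C − 14.3 °C)/2.965 = 45.1 W/m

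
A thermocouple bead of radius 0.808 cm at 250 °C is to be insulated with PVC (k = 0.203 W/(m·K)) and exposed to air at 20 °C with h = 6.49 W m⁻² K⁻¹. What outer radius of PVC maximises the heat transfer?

r_cr = 6.26 cm

For a sphere, r_cr = 2k_ins/h = 2·0.203/6.49 = 0.0626 m = 6.26 cm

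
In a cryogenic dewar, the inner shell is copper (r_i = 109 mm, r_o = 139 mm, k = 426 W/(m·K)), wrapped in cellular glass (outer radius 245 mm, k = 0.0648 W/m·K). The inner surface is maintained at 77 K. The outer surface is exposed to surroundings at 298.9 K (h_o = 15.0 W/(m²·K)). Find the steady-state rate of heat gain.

Q = 56.7 W

Series thermal resistances, inner to outer:
  R_copper = (1/0.109 − 1/0.139)/(4πk) = 1.980/(4π·426) = 3.699×10^-4 K/W
  R_cellular glass = (1/0.139 − 1/0.245)/(4πk) = 3.113/(4π·0.0648) = 3.822 K/W
  R_conv,out = 1/(4πr²h) = 1/(4π·0.245²·15.0) = 0.08838 K/W
ΣR = 3.699×10^-4 + 3.822 + 0.08838 = 3.911 K/W
Q = ΔT/ΣR = (77 K − 298.9 K)/3.911 = -56.7 W
(Negative Q ⇒ heat flows inward; heat gain = 56.7 W.)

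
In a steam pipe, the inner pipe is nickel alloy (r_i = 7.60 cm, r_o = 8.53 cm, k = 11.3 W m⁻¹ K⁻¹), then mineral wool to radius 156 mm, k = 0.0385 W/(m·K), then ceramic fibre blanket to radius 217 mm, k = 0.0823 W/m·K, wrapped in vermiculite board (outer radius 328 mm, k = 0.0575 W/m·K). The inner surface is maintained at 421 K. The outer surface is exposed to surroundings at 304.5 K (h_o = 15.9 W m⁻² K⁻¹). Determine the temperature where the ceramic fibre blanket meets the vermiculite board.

T = 336.2 K

Resistance network (inner→outer):
  R'_nickel alloy = ln(0.0853/0.0760)/(2πk) = 0.1154/(2π·11.3) = 0.001626 m·K/W
  R'_mineral wool = ln(0.156/0.0853)/(2πk) = 0.6037/(2π·0.0385) = 2.496 m·K/W
  R'_ceramic fibre blanket = ln(0.217/0.156)/(2πk) = 0.3300/(2π·0.0823) = 0.6382 m·K/W
  R'_vermiculite board = ln(0.328/0.217)/(2πk) = 0.4131/(2π·0.0575) = 1.143 m·K/W
  R'_conv,out = 1/(2πr h) = 1/(2π·0.328·15.9) = 0.03052 m·K/W
ΣR = 0.001626 + 2.496 + 0.6382 + 1.143 + 0.03052 = 4.309 m·K/W
Q' = ΔT/ΣR = (421 K − 304.5 K)/4.309 = 27.04 W/m
From the inner boundary to the ceramic fibre blanket/vermiculite board interface, ΣR_partial = 3.136 m·K/W.
T_interface = T_in − Q'·ΣR_partial = 421 K − (27.04)(3.136) = 336.2 K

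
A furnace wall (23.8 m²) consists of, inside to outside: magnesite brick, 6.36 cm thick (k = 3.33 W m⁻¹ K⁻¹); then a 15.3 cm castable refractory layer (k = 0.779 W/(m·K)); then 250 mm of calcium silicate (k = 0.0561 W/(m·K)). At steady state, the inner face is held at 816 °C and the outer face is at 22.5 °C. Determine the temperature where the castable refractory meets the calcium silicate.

T = 779 °C

Series thermal resistances, inner to outer:
  R_magnesite brick = L/(kA) = 0.0636/(3.33·23.8) = 8.025×10^-4 K/W
  R_castable refractory = L/(kA) = 0.153/(0.779·23.8) = 0.008252 K/W
  R_calcium silicate = L/(kA) = 0.250/(0.0561·23.8) = 0.1872 K/W
ΣR = 8.025×10^-4 + 0.008252 + 0.1872 = 0.1963 K/W
Q = ΔT/ΣR = (816 °C − 22.5 °C)/0.1963 = 4042 W
From the inner boundary to the castable refractory/calcium silicate interface, ΣR_partial = 0.009055 K/W.
T_interface = T_in − Q·ΣR_partial = 816 °C − (4042)(0.009055) = 779 °C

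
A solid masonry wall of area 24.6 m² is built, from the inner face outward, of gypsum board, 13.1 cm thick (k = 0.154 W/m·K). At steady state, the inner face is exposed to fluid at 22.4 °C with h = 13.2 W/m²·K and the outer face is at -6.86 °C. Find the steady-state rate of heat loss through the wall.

Q = 777 W

Treat each layer as a resistance in series:
  R_conv,in = 1/(hA) = 1/(13.2·24.6) = 0.003080 K/W
  R_gypsum board = L/(kA) = 0.131/(0.154·24.6) = 0.03458 K/W
ΣR = 0.003080 + 0.03458 = 0.03766 K/W
Q = ΔT/ΣR = (22.4 °C − -6.86 °C)/0.03766 = 777 W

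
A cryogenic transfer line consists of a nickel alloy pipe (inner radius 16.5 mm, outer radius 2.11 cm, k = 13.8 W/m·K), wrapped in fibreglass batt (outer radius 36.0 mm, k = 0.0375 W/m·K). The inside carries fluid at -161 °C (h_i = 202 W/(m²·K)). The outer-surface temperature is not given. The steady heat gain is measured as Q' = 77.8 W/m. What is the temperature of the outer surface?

Series resistances:
  R'_conv,in = 1/(2πr h) = 1/(2π·0.0165·202) = 0.04775 m·K/W
  R'_nickel alloy = ln(0.0211/0.0165)/(2πk) = 0.2459/(2π·13.8) = 0.002836 m·K/W
  R'_fibreglass batt = ln(0.0360/0.0211)/(2πk) = 0.5342/(2π·0.0375) = 2.267 m·K/W
ΣR = 2.318 m·K/W
ΔT = Q'·ΣR = 77.8 × 2.318 = 180.3 K
Heat flows inward, so T_out = T_in + ΔT = -161 + 180.3 = 19.3 °C

T_out = 19.3 °C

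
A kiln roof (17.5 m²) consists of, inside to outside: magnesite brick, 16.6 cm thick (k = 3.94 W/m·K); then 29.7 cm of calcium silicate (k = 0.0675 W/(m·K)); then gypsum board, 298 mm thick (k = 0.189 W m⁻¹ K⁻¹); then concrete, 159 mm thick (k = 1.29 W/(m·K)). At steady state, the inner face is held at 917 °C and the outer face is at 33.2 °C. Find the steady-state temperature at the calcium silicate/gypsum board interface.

T = 278 °C

Treat each layer as a resistance in series:
  R_magnesite brick = L/(kA) = 0.166/(3.94·17.5) = 0.002408 K/W
  R_calcium silicate = L/(kA) = 0.297/(0.0675·17.5) = 0.2514 K/W
  R_gypsum board = L/(kA) = 0.298/(0.189·17.5) = 0.09010 K/W
  R_concrete = L/(kA) = 0.159/(1.29·17.5) = 0.007043 K/W
ΣR = 0.002408 + 0.2514 + 0.09010 + 0.007043 = 0.3510 K/W
Q = ΔT/ΣR = (917 °C − 33.2 °C)/0.3510 = 2518 W
From the inner boundary to the calcium silicate/gypsum board interface, ΣR_partial = 0.2538 K/W.
T_interface = T_in − Q·ΣR_partial = 917 °C − (2518)(0.2538) = 278 °C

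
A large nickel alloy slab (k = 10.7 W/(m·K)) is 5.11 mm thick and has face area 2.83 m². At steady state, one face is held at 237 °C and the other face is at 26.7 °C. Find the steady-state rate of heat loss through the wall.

Q = kA·ΔT/L = 10.7 × 2.83 × |237 °C − 26.7 °C| / 0.00511 = 1.25×10^6 W

Q = 1.25×10^6 W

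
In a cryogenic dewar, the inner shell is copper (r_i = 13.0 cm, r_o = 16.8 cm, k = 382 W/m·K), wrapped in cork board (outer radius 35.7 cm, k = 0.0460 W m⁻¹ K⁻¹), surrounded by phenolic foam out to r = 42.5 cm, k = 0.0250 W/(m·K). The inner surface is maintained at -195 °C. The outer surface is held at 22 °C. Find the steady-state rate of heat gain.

Q = 31.5 W

Resistance network (inner→outer):
  R_copper = (1/0.130 − 1/0.168)/(4πk) = 1.740/(4π·382) = 3.625×10^-4 K/W
  R_cork board = (1/0.168 − 1/0.357)/(4πk) = 3.151/(4π·0.0460) = 5.452 K/W
  R_phenolic foam = (1/0.357 − 1/0.425)/(4πk) = 0.4482/(4π·0.0250) = 1.427 K/W
ΣR = 3.625×10^-4 + 5.452 + 1.427 = 6.879 K/W
Q = ΔT/ΣR = (-195 °C − 22 °C)/6.879 = -31.5 W
(Negative Q ⇒ heat flows inward; heat gain = 31.5 W.)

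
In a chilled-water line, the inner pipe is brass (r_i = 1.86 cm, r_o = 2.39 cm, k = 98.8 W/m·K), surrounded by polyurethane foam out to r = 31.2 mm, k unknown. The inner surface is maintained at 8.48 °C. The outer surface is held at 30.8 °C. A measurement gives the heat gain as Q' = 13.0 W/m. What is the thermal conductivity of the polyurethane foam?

ΣR = ΔT/Q' = |8.48 − 30.8|/13.0 = 1.717 m·K/W
Known resistances:
  R'_brass = ln(0.0239/0.0186)/(2πk) = 0.2507/(2π·98.8) = 4.039×10^-4 m·K/W
R_polyurethane foam = ΣR − ΣR_known = 1.717 − 4.039×10^-4 = 1.717 m·K/W
ln(r₂/r₁)/(2πk) = 1.717 ⇒ k = 0.2665/(2π·1.717) = 0.0247 W/m·K

k = 0.0247 W/m·K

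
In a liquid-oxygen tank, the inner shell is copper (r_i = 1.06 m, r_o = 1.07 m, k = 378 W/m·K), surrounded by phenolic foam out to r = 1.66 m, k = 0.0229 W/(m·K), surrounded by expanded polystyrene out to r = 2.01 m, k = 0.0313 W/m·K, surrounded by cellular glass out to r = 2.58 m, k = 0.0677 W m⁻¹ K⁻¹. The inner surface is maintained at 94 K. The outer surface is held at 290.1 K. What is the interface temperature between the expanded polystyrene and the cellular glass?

T = 273.8 K

Resistance network (inner→outer):
  R_copper = (1/1.06 − 1/1.07)/(4πk) = 0.008817/(4π·378) = 1.856×10^-6 K/W
  R_phenolic foam = (1/1.07 − 1/1.66)/(4πk) = 0.3322/(4π·0.0229) = 1.154 K/W
  R_expanded polystyrene = (1/1.66 − 1/2.01)/(4πk) = 0.1049/(4π·0.0313) = 0.2667 K/W
  R_cellular glass = (1/2.01 − 1/2.58)/(4πk) = 0.1099/(4π·0.0677) = 0.1292 K/W
ΣR = 1.856×10^-6 + 1.154 + 0.2667 + 0.1292 = 1.550 K/W
Q = ΔT/ΣR = (94 K − 290.1 K)/1.550 = -126.5 W
From the inner boundary to the expanded polystyrene/cellular glass interface, ΣR_partial = 1.421 K/W.
T_interface = T_in − Q·ΣR_partial = 94 K − (-126.5)(1.421) = 273.8 K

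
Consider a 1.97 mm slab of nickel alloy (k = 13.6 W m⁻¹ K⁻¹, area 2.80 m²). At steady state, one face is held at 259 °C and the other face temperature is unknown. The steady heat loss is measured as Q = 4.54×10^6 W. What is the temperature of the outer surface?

T_out = 24.1 °C

Sum the resistances:
  R_nickel alloy = L/(kA) = 0.00197/(13.6·2.80) = 5.173×10^-5 K/W
ΣR = 5.173×10^-5 K/W
ΔT = Q·ΣR = 4.54×10^6 × 5.173×10^-5 = 234.9 K
Heat flows outward, so T_out = T_in − ΔT = 259 − 234.9 = 24.1 °C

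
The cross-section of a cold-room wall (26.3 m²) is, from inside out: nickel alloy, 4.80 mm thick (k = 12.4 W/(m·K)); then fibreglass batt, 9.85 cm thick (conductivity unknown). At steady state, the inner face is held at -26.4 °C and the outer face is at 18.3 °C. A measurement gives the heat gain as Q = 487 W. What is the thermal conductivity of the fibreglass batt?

k = 0.0408 W/m·K

ΣR = ΔT/Q = |-26.4 − 18.3|/487 = 0.09179 K/W
Known resistances:
  R_nickel alloy = L/(kA) = 0.00480/(12.4·26.3) = 1.472×10^-5 K/W
R_fibreglass batt = ΣR − ΣR_known = 0.09179 − 1.472×10^-5 = 0.09178 K/W
L/(kA) = 0.09178 ⇒ k = 0.0985/(0.09178·26.3) = 0.0408 W/m·K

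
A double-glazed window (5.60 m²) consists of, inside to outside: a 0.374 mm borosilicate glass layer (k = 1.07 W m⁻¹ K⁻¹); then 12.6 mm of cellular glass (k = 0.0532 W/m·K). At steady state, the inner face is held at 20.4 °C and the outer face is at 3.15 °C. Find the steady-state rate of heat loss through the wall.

Q = 407 W

Resistance network (inner→outer):
  R_borosilicate glass = L/(kA) = 3.74×10^-4/(1.07·5.60) = 6.242×10^-5 K/W
  R_cellular glass = L/(kA) = 0.0126/(0.0532·5.60) = 0.04229 K/W
ΣR = 6.242×10^-5 + 0.04229 = 0.04235 K/W
Q = ΔT/ΣR = (20.4 °C − 3.15 °C)/0.04235 = 407 W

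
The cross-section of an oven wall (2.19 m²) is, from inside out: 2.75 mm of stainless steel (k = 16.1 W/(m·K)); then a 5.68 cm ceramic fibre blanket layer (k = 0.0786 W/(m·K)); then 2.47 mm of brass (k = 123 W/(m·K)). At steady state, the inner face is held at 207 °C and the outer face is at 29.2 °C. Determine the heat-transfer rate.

Q = 539 W

Series thermal resistances, inner to outer:
  R_stainless steel = L/(kA) = 0.00275/(16.1·2.19) = 7.799×10^-5 K/W
  R_ceramic fibre blanket = L/(kA) = 0.0568/(0.0786·2.19) = 0.3300 K/W
  R_brass = L/(kA) = 0.00247/(123·2.19) = 9.170×10^-6 K/W
ΣR = 7.799×10^-5 + 0.3300 + 9.170×10^-6 = 0.3301 K/W
Q = ΔT/ΣR = (207 °C − 29.2 °C)/0.3301 = 539 W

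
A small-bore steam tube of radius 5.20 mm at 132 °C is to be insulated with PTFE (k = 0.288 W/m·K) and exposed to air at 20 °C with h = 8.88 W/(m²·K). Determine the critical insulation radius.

For a cylinder, r_cr = k_ins/h = 0.288/8.88 = 0.0324 m = 3.24 cm

r_cr = 3.24 cm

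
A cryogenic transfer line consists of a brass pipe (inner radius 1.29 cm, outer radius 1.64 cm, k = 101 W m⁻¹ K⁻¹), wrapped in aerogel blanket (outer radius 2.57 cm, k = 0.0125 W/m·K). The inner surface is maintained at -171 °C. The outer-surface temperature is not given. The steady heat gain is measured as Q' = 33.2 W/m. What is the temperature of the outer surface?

T_out = 18.9 °C

Sum the resistances:
  R'_brass = ln(0.0164/0.0129)/(2πk) = 0.2401/(2π·101) = 3.783×10^-4 m·K/W
  R'_aerogel blanket = ln(0.0257/0.0164)/(2πk) = 0.4492/(2π·0.0125) = 5.720 m·K/W
ΣR = 5.720 m·K/W
ΔT = Q'·ΣR = 33.2 × 5.720 = 189.9 K
Heat flows inward, so T_out = T_in + ΔT = -171 + 189.9 = 18.9 °C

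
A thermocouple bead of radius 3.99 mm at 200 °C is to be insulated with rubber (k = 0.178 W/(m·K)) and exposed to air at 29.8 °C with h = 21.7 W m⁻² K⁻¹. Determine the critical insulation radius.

For a sphere, r_cr = 2k_ins/h = 2·0.178/21.7 = 0.0164 m = 1.64 cm

r_cr = 1.64 cm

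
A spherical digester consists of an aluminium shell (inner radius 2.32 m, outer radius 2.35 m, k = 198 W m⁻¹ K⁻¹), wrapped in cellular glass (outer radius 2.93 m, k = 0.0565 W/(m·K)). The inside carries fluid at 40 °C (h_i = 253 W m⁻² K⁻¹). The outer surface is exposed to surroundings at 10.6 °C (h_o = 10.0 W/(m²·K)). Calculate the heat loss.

Series thermal resistances, inner to outer:
  R_conv,in = 1/(4πr²h) = 1/(4π·2.32²·253) = 5.844×10^-5 K/W
  R_aluminium = (1/2.32 − 1/2.35)/(4πk) = 0.005503/(4π·198) = 2.212×10^-6 K/W
  R_cellular glass = (1/2.35 − 1/2.93)/(4πk) = 0.08423/(4π·0.0565) = 0.1186 K/W
  R_conv,out = 1/(4πr²h) = 1/(4π·2.93²·10.0) = 9.269×10^-4 K/W
ΣR = 5.844×10^-5 + 2.212×10^-6 + 0.1186 + 9.269×10^-4 = 0.1196 K/W
Q = ΔT/ΣR = (40 °C − 10.6 °C)/0.1196 = 246 W

Q = 246 W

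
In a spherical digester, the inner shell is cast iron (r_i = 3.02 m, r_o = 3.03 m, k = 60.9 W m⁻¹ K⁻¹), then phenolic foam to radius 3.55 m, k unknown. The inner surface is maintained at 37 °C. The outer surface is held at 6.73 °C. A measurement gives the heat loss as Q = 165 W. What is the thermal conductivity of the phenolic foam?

ΣR = ΔT/Q = |37 − 6.73|/165 = 0.1835 K/W
Known resistances:
  R_cast iron = (1/3.02 − 1/3.03)/(4πk) = 0.001093/(4π·60.9) = 1.428×10^-6 K/W
R_phenolic foam = ΣR − ΣR_known = 0.1835 − 1.428×10^-6 = 0.1835 K/W
(1/r₁−1/r₂)/(4πk) = 0.1835 ⇒ k = 0.04834/(4π·0.1835) = 0.0210 W/m·K

k = 0.0210 W/m·K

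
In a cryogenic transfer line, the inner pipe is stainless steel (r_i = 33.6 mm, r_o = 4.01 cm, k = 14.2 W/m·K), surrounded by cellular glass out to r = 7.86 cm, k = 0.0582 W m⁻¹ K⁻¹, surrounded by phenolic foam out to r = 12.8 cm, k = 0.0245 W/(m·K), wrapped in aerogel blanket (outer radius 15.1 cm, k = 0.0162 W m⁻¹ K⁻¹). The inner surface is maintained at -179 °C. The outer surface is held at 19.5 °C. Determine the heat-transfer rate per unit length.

Resistance network (inner→outer):
  R'_stainless steel = ln(0.0401/0.0336)/(2πk) = 0.1769/(2π·14.2) = 0.001982 m·K/W
  R'_cellular glass = ln(0.0786/0.0401)/(2πk) = 0.6730/(2π·0.0582) = 1.840 m·K/W
  R'_phenolic foam = ln(0.128/0.0786)/(2πk) = 0.4877/(2π·0.0245) = 3.168 m·K/W
  R'_aerogel blanket = ln(0.151/0.128)/(2πk) = 0.1652/(2π·0.0162) = 1.623 m·K/W
ΣR = 0.001982 + 1.840 + 3.168 + 1.623 = 6.633 m·K/W
Q' = ΔT/ΣR = (-179 °C − 19.5 °C)/6.633 = -29.9 W/m
(Negative Q' ⇒ heat flows inward; heat gain = 29.9 W/m.)

Q' = 29.9 W/m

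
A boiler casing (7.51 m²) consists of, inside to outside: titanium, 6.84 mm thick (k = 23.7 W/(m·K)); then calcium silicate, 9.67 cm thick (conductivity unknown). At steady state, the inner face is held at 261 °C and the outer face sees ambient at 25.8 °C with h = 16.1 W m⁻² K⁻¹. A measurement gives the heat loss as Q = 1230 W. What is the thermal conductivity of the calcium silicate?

k = 0.0704 W/m·K

ΣR = ΔT/Q = |261 − 25.8|/1230 = 0.1912 K/W
Known resistances:
  R_titanium = L/(kA) = 0.00684/(23.7·7.51) = 3.843×10^-5 K/W
  R_conv,out = 1/(hA) = 1/(16.1·7.51) = 0.008271 K/W
R_calcium silicate = ΣR − ΣR_known = 0.1912 − 0.008309 = 0.1829 K/W
L/(kA) = 0.1829 ⇒ k = 0.0967/(0.1829·7.51) = 0.0704 W/m·K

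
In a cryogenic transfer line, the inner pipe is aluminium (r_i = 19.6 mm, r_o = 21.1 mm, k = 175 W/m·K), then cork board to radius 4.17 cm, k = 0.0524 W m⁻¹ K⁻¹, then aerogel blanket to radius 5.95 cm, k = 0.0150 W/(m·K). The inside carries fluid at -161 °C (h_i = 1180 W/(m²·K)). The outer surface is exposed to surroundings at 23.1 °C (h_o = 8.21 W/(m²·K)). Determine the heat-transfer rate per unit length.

Series thermal resistances, inner to outer:
  R'_conv,in = 1/(2πr h) = 1/(2π·0.0196·1180) = 0.006881 m·K/W
  R'_aluminium = ln(0.0211/0.0196)/(2πk) = 0.07374/(2π·175) = 6.707×10^-5 m·K/W
  R'_cork board = ln(0.0417/0.0211)/(2πk) = 0.6812/(2π·0.0524) = 2.069 m·K/W
  R'_aerogel blanket = ln(0.0595/0.0417)/(2πk) = 0.3555/(2π·0.0150) = 3.772 m·K/W
  R'_conv,out = 1/(2πr h) = 1/(2π·0.0595·8.21) = 0.3258 m·K/W
ΣR = 0.006881 + 6.707×10^-5 + 2.069 + 3.772 + 0.3258 = 6.174 m·K/W
Q' = ΔT/ΣR = (-161 °C − 23.1 °C)/6.174 = -29.8 W/m
(Negative Q' ⇒ heat flows inward; heat gain = 29.8 W/m.)

Q' = 29.8 W/m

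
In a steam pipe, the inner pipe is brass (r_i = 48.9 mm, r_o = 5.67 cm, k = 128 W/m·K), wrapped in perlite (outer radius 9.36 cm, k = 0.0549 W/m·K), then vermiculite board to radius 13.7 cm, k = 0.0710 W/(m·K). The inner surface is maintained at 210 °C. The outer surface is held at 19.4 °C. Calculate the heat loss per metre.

Resistance network (inner→outer):
  R'_brass = ln(0.0567/0.0489)/(2πk) = 0.1480/(2π·128) = 1.840×10^-4 m·K/W
  R'_perlite = ln(0.0936/0.0567)/(2πk) = 0.5013/(2π·0.0549) = 1.453 m·K/W
  R'_vermiculite board = ln(0.137/0.0936)/(2πk) = 0.3810/(2π·0.0710) = 0.8539 m·K/W
ΣR = 1.840×10^-4 + 1.453 + 0.8539 = 2.307 m·K/W
Q' = ΔT/ΣR = (210 °C − 19.4 °C)/2.307 = 82.6 W/m

Q' = 82.6 W/m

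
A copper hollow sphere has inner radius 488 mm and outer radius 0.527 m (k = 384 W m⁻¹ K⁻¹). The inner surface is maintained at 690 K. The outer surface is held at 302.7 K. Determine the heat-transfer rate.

Q = 1.23×10^7 W

Q = 4πk·ΔT/(1/r₁ − 1/r₂) = 4π × 384 × 387.3 / (1/0.488 − 1/0.527) = 1.23×10^7 W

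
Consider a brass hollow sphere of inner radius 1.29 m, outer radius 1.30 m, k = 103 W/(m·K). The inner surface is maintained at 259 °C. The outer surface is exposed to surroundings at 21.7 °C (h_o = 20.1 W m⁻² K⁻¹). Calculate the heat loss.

Treat each layer as a resistance in series:
  R_brass = (1/1.29 − 1/1.30)/(4πk) = 0.005963/(4π·103) = 4.607×10^-6 K/W
  R_conv,out = 1/(4πr²h) = 1/(4π·1.30²·20.1) = 0.002343 K/W
ΣR = 4.607×10^-6 + 0.002343 = 0.002348 K/W
Q = ΔT/ΣR = (259 °C − 21.7 °C)/0.002348 = 1.01×10^5 W

Q = 101 kW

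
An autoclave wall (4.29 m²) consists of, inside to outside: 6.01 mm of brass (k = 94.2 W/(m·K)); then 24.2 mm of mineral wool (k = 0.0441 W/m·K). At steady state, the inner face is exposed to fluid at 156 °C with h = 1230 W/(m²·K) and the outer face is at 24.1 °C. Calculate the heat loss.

Q = 1030 W

Series thermal resistances, inner to outer:
  R_conv,in = 1/(hA) = 1/(1230·4.29) = 1.895×10^-4 K/W
  R_brass = L/(kA) = 0.00601/(94.2·4.29) = 1.487×10^-5 K/W
  R_mineral wool = L/(kA) = 0.0242/(0.0441·4.29) = 0.1279 K/W
ΣR = 1.895×10^-4 + 1.487×10^-5 + 0.1279 = 0.1281 K/W
Q = ΔT/ΣR = (156 °C − 24.1 °C)/0.1281 = 1030 W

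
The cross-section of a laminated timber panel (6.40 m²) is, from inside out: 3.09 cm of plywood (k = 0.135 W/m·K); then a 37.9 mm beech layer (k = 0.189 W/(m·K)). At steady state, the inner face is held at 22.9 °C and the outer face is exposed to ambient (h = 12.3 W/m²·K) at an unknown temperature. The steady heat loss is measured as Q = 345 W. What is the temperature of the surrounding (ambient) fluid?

T_out = -4.63 °C

Sum the resistances:
  R_plywood = L/(kA) = 0.0309/(0.135·6.40) = 0.03576 K/W
  R_beech = L/(kA) = 0.0379/(0.189·6.40) = 0.03133 K/W
  R_conv,out = 1/(hA) = 1/(12.3·6.40) = 0.01270 K/W
ΣR = 0.07980 K/W
ΔT = Q·ΣR = 345 × 0.07980 = 27.53 K
Heat flows outward, so T_out = T_in − ΔT = 22.9 − 27.53 = -4.63 °C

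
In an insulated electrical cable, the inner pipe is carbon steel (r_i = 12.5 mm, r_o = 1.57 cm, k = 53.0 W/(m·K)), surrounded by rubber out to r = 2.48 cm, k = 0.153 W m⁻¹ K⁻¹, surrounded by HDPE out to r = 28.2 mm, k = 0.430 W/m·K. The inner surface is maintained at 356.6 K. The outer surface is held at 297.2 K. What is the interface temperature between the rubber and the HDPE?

Series thermal resistances, inner to outer:
  R'_carbon steel = ln(0.0157/0.0125)/(2πk) = 0.2279/(2π·53.0) = 6.845×10^-4 m·K/W
  R'_rubber = ln(0.0248/0.0157)/(2πk) = 0.4572/(2π·0.153) = 0.4756 m·K/W
  R'_HDPE = ln(0.0282/0.0248)/(2πk) = 0.1285/(2π·0.430) = 0.04755 m·K/W
ΣR = 6.845×10^-4 + 0.4756 + 0.04755 = 0.5238 m·K/W
Q' = ΔT/ΣR = (356.6 K − 297.2 K)/0.5238 = 113.4 W/m
From the inner boundary to the rubber/HDPE interface, ΣR_partial = 0.4763 m·K/W.
T_interface = T_in − Q'·ΣR_partial = 356.6 K − (113.4)(0.4763) = 302.6 K

T = 302.6 K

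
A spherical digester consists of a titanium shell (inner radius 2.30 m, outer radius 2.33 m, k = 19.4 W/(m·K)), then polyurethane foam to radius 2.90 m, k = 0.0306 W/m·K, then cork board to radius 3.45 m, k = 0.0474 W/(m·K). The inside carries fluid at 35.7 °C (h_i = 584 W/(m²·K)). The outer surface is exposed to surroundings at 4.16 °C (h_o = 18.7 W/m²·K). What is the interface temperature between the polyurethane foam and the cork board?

T = 13.5 °C

Treat each layer as a resistance in series:
  R_conv,in = 1/(4πr²h) = 1/(4π·2.30²·584) = 2.576×10^-5 K/W
  R_titanium = (1/2.30 − 1/2.33)/(4πk) = 0.005598/(4π·19.4) = 2.296×10^-5 K/W
  R_polyurethane foam = (1/2.33 − 1/2.90)/(4πk) = 0.08436/(4π·0.0306) = 0.2194 K/W
  R_cork board = (1/2.90 − 1/3.45)/(4πk) = 0.05497/(4π·0.0474) = 0.09229 K/W
  R_conv,out = 1/(4πr²h) = 1/(4π·3.45²·18.7) = 3.575×10^-4 K/W
ΣR = 2.576×10^-5 + 2.296×10^-5 + 0.2194 + 0.09229 + 3.575×10^-4 = 0.3121 K/W
Q = ΔT/ΣR = (35.7 °C − 4.16 °C)/0.3121 = 101.1 W
From the inner boundary to the polyurethane foam/cork board interface, ΣR_partial = 0.2194 K/W.
T_interface = T_in − Q·ΣR_partial = 35.7 °C − (101.1)(0.2194) = 13.5 °C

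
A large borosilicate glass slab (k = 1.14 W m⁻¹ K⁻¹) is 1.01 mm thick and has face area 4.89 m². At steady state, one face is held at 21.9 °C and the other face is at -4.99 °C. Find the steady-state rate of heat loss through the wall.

Q = kA·ΔT/L = 1.14 × 4.89 × |21.9 °C − -4.99 °C| / 0.00101 = 1.48×10^5 W

Q = 148 kW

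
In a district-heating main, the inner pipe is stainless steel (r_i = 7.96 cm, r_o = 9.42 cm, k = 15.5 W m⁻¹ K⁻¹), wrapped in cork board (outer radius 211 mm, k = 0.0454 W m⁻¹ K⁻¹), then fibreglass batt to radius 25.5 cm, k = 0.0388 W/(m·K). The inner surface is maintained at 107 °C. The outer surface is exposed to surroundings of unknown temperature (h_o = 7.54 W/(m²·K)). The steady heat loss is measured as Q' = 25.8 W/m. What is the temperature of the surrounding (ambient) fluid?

Sum the resistances:
  R'_stainless steel = ln(0.0942/0.0796)/(2πk) = 0.1684/(2π·15.5) = 0.001729 m·K/W
  R'_cork board = ln(0.211/0.0942)/(2πk) = 0.8064/(2π·0.0454) = 2.827 m·K/W
  R'_fibreglass batt = ln(0.255/0.211)/(2πk) = 0.1894/(2π·0.0388) = 0.7769 m·K/W
  R'_conv,out = 1/(2πr h) = 1/(2π·0.255·7.54) = 0.08278 m·K/W
ΣR = 3.688 m·K/W
ΔT = Q'·ΣR = 25.8 × 3.688 = 95.15 K
Heat flows outward, so T_out = T_in − ΔT = 107 − 95.15 = 11.8 °C

T_out = 11.8 °C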